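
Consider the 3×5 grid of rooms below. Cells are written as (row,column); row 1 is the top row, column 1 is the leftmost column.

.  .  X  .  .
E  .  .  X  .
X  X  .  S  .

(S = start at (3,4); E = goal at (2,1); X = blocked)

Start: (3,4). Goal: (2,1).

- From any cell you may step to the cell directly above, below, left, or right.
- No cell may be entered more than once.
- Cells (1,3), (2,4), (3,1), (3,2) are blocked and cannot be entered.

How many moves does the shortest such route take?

4

The Manhattan distance from (3,4) to (2,1) is |3−2| + |4−1| = 4, so at least 4 moves are needed.
A route of 4 moves achieves this: (3,4) → (3,3) → (2,3) → (2,2) → (2,1).
Since 4 matches the lower bound, it is optimal.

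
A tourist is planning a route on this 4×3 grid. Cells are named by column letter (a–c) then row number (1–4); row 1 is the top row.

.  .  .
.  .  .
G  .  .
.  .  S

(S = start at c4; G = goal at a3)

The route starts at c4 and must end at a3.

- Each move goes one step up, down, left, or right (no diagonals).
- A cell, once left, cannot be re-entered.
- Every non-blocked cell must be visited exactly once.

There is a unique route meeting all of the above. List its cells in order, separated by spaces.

Need to visit all 12 open cells exactly once, starting at c4 and ending at a3.
Cell c1 has only two open neighbours (c2 and b1), so the path must pass straight through it: one of those is the cell it's entered from and the other is where it exits.
Route from c4: 3× up (reaching c1), 2× left (reaching a1), down to a2, right to b2, 2× down (reaching b4), left to a4, up to a3 — 11 moves in all.
Check: all 12 open cells covered.

c4 c3 c2 c1 b1 a1 a2 b2 b3 b4 a4 a3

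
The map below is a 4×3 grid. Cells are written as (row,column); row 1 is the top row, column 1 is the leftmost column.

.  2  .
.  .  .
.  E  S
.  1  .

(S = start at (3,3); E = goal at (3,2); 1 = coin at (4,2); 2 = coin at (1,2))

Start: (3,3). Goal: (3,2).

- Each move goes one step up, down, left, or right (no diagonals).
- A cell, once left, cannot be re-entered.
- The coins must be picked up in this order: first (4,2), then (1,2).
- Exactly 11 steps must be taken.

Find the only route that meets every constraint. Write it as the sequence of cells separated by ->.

The waypoints must appear in the order (4,2), (1,2), with no cell reused.
Route from (3,3): down to (4,3), 2× left (reaching (4,1)), 3× up (reaching (1,1)), 2× right (reaching (1,3)), down to (2,3), left to (2,2), down to (3,2) — 11 moves in all.
Check: order respected (1 at step 2, 2 at step 7); 11 moves as required.

(3,3) -> (4,3) -> (4,2) -> (4,1) -> (3,1) -> (2,1) -> (1,1) -> (1,2) -> (1,3) -> (2,3) -> (2,2) -> (3,2)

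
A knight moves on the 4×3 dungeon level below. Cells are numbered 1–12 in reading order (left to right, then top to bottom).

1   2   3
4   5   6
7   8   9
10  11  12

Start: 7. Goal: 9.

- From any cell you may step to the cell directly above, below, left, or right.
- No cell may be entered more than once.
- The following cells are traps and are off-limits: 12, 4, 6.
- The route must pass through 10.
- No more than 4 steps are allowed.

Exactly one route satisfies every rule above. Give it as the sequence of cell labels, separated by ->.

7 -> 10 -> 11 -> 8 -> 9

Any route must reach 10 and still end at 9 within 4 moves, so the order of the required stops is forced.
Route from 7: down to 10, right to 11, up to 8, right to 9 — 4 moves in all.
Check: all required cells visited; 4 ≤ 4 moves.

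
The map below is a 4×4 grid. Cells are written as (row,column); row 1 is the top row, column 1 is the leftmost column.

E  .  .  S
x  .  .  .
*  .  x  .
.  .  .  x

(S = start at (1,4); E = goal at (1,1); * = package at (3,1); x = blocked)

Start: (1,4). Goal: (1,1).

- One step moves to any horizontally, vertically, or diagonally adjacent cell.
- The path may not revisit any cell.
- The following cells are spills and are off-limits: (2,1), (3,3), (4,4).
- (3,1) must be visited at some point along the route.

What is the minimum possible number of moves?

5

Any route passes through (3,1) somewhere between (1,4) and (1,1). Summing Chebyshev distances along the two legs ((1,4) → (3,1) → (1,1)) gives a lower bound of 3 + 2 = 5 moves.
A route of 5 moves achieves this: (1,4) → (2,3) → (3,2) → (3,1) → (2,2) → (1,1).
Since 5 matches the lower bound, it is optimal.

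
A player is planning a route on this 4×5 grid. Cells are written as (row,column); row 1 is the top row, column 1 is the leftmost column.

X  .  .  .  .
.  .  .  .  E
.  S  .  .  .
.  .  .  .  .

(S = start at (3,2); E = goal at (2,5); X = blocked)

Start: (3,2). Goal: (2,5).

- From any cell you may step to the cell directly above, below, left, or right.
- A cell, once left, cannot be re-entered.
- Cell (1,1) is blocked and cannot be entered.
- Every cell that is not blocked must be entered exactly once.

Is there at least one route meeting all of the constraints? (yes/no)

yes

One route that works: (3,2) → (4,2) → (4,1) → (3,1) → (2,1) → (2,2) → (1,2) → (1,3) → (2,3) → (3,3) → (4,3) → (4,4) → (4,5) → (3,5) → (3,4) → (2,4) → (1,4) → (1,5) → (2,5).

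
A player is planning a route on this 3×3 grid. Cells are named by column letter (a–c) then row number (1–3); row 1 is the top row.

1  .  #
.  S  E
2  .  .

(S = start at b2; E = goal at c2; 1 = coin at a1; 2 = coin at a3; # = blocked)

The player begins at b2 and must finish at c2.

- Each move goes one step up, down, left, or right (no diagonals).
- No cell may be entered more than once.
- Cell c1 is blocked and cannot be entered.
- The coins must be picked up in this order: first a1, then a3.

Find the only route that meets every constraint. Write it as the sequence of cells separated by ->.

b2 -> b1 -> a1 -> a2 -> a3 -> b3 -> c3 -> c2

The waypoints must appear in the order a1, a3, with no cell reused.
Route from b2: up to b1, left to a1, 2× down (reaching a3), 2× right (reaching c3), up to c2 — 7 moves in all.
Check: order respected (1 at step 2, 2 at step 4).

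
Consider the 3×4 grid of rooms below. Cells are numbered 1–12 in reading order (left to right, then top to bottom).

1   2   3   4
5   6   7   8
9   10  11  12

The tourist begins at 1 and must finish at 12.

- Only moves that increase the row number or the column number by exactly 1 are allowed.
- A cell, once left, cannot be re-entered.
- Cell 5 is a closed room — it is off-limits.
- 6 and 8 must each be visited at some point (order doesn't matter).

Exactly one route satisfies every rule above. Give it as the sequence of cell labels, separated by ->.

1 -> 2 -> 6 -> 7 -> 8 -> 12

Moves only go right or down, so the column and row indices never decrease.
Route from 1: right 1 to 2, down 1 to 6, right 2 to 8, down 1 to 12 — 5 moves in all.
Check: all required cells visited.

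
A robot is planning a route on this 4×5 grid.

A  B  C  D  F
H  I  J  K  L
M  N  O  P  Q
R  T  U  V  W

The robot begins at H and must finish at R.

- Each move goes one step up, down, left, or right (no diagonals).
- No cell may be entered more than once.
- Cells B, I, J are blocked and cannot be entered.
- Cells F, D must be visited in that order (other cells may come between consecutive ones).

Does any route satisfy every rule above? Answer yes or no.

no

Ignoring the required order, 1 revisit-free route from H to R passes through all of F and D; the waypoint orders that occur are D → F (1) — never F → D.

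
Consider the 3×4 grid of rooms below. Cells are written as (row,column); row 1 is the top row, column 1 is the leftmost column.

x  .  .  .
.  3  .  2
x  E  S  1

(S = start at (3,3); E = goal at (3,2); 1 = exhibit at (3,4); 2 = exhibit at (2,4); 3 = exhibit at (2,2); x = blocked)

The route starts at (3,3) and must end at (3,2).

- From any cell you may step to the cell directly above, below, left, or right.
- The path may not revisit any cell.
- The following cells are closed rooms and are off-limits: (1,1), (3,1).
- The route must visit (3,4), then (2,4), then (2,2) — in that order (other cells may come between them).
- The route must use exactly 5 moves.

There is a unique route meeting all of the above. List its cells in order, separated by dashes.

(3,3) - (3,4) - (2,4) - (2,3) - (2,2) - (3,2)

The waypoints must appear in the order (3,4), (2,4), (2,2), with no cell reused.
Route from (3,3): right to (3,4), up to (2,4), 2× left (reaching (2,2)), down to (3,2) — 5 moves in all.
Check: order respected (1 at step 1, 2 at step 2, 3 at step 4); 5 moves as required.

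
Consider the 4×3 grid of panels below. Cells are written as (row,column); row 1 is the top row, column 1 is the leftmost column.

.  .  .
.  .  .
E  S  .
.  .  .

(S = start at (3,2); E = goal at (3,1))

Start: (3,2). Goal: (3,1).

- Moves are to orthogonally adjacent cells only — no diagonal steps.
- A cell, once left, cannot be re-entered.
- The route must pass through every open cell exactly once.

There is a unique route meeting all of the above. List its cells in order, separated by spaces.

Need to visit all 12 open cells exactly once, starting at (3,2) and ending at (3,1).
Route from (3,2): up 1 to (2,2), left 1 to (2,1), up 1 to (1,1), right 2 to (1,3), down 3 to (4,3), left 2 to (4,1), up 1 to (3,1) — 11 moves in all.
Check: all 12 open cells covered.

(3,2) (2,2) (2,1) (1,1) (1,2) (1,3) (2,3) (3,3) (4,3) (4,2) (4,1) (3,1)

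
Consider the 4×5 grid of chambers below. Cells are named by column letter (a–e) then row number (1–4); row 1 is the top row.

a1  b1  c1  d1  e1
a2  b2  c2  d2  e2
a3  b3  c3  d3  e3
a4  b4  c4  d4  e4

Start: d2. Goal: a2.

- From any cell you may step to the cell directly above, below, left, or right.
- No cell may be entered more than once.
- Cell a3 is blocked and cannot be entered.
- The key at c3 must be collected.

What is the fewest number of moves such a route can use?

Any route passes through c3 somewhere between d2 and a2. Summing Manhattan distances along the two legs (d2 → c3 → a2) gives a lower bound of 2 + 3 = 5 moves.
A route of 5 moves achieves this: d2 → d3 → c3 → c2 → b2 → a2.
Since 5 matches the lower bound, it is optimal.

5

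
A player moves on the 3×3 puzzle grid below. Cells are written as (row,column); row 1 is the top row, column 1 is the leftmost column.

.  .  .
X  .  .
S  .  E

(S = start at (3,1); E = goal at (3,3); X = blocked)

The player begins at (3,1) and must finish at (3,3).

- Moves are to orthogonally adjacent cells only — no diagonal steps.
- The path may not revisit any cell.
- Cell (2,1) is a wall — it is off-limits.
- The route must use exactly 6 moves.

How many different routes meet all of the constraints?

1

Need simple routes of exactly 6 moves from (3,1) to (3,3) (Manhattan distance 2, so 2 moves are spent on a detour and 2 undoing it).
Enumerating: (3,1) (3,2) (2,2) (1,2) (1,3) (2,3) (3,3).
That gives 1 route.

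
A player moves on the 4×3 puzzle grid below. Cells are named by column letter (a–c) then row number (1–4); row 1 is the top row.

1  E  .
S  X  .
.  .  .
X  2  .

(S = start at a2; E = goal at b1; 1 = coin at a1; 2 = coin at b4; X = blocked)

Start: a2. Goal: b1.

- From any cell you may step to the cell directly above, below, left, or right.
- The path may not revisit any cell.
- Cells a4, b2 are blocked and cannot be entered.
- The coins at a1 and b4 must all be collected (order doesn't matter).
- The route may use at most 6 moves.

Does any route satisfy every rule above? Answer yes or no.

no

Even ignoring the no-revisit rule, getting from a2 to b1, taking the cheapest ordering a2 → b4 → a1 → b1 needs at least 3 + 4 + 1 = 8 moves (Manhattan distance per leg), which exceeds the 6-move limit.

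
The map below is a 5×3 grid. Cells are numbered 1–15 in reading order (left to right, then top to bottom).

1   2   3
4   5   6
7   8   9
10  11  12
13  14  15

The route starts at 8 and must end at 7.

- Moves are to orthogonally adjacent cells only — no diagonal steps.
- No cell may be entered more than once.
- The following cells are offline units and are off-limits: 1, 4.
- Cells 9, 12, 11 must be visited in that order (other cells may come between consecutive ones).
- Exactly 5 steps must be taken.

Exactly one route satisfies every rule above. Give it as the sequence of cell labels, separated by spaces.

8 9 12 11 10 7

The waypoints must appear in the order 9, 12, 11, with no cell reused.
Route from 8: right to 9, down to 12, 2× left (reaching 10), up to 7 — 5 moves in all.
Check: order respected (9 at step 1, 12 at step 2, 11 at step 3); 5 moves as required.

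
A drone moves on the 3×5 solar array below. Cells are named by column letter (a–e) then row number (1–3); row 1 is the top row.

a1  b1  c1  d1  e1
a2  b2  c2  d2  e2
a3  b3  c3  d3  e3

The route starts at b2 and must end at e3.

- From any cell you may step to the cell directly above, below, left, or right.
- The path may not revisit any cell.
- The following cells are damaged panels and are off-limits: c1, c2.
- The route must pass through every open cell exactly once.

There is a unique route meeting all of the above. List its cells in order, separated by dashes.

b2 - b1 - a1 - a2 - a3 - b3 - c3 - d3 - d2 - d1 - e1 - e2 - e3

Need to visit all 13 open cells exactly once, starting at b2 and ending at e3.
Route from b2: up to b1, left to a1, 2× down (reaching a3), 3× right (reaching d3), 2× up (reaching d1), right to e1, 2× down (reaching e3) — 12 moves in all.
Check: all 13 open cells covered.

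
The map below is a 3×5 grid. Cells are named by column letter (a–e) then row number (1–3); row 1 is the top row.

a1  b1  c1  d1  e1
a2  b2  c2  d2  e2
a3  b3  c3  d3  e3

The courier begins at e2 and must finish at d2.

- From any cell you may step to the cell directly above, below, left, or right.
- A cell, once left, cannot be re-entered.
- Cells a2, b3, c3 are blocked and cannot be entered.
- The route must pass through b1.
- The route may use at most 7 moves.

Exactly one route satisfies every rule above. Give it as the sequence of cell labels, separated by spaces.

e2 e1 d1 c1 b1 b2 c2 d2

Any route must reach b1 and still end at d2 within 7 moves, so the order of the required stops is forced.
Route from e2: up 1 to e1, left 3 to b1, down 1 to b2, right 2 to d2 — 7 moves in all.
Check: all required cells visited; 7 ≤ 7 moves.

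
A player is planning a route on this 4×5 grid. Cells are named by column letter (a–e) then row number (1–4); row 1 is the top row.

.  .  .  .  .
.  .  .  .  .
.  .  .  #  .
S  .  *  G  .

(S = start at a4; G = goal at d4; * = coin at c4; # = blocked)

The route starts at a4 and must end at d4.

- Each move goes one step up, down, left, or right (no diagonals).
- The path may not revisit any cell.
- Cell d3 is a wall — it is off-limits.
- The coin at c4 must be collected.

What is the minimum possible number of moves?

3

Any route passes through c4 somewhere between a4 and d4. Summing Manhattan distances along the two legs (a4 → c4 → d4) gives a lower bound of 2 + 1 = 3 moves.
A route of 3 moves achieves this: a4 → b4 → c4 → d4.
Since 3 matches the lower bound, it is optimal.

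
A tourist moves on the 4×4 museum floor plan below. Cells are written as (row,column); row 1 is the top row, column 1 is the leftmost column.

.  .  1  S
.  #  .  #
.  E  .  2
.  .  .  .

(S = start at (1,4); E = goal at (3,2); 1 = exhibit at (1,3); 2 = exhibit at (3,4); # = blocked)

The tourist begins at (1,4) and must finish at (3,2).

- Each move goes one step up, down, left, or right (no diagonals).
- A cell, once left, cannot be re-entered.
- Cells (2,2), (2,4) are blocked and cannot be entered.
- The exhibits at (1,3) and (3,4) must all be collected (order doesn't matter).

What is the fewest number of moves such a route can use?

8

Any route passes through (1,3) and (3,4) in some order between (1,4) and (3,2). Summing Manhattan distances along each leg and taking the cheapest ordering ((1,4) → (1,3) → (3,4) → (3,2)) gives a lower bound of 1 + 3 + 2 = 6 moves.
The shortest route satisfying every rule uses 8 moves: (1,4) → (1,3) → (2,3) → (3,3) → (3,4) → (4,4) → (4,3) → (4,2) → (3,2).
The no-revisit rule (legs can't share cells) pushes the minimum above the 6-move bound; an exhaustive check rules out every length from 6 to 7, leaving 8 as the minimum.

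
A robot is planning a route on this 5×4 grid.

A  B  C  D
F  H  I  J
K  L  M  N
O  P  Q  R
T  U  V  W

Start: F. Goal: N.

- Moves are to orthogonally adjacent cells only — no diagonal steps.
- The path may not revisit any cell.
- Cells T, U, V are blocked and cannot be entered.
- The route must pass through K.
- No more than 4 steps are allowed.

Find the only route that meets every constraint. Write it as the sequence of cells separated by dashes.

Any route must reach K and still end at N within 4 moves, so the order of the required stops is forced.
Route from F: down 1 to K, right 3 to N — 4 moves in all.
Check: all required cells visited; 4 ≤ 4 moves.

F - K - L - M - N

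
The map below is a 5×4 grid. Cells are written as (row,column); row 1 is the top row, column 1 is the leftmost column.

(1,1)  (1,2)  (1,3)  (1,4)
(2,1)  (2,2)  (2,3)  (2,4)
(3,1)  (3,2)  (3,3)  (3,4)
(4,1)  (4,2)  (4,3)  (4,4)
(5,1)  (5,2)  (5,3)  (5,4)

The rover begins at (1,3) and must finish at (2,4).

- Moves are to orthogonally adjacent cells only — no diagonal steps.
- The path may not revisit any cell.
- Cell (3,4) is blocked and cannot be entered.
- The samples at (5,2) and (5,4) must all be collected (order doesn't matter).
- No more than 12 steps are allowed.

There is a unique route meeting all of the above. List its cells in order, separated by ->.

(1,3) -> (1,2) -> (2,2) -> (3,2) -> (4,2) -> (5,2) -> (5,3) -> (5,4) -> (4,4) -> (4,3) -> (3,3) -> (2,3) -> (2,4)

The 12-move cap with required stops at (5,2), (5,4) leaves no slack for detours.
Route from (1,3): left to (1,2), 4× down (reaching (5,2)), 2× right (reaching (5,4)), up to (4,4), left to (4,3), 2× up (reaching (2,3)), right to (2,4) — 12 moves in all.
Check: all required cells visited; 12 ≤ 12 moves.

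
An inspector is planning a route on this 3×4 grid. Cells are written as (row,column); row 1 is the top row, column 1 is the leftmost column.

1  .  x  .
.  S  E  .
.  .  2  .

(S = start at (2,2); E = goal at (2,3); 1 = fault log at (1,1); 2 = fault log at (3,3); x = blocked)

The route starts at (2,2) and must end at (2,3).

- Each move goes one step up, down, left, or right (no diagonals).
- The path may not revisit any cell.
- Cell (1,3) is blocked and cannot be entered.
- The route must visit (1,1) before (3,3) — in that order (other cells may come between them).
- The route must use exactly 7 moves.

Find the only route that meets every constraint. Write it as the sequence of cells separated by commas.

The waypoints must appear in the order (1,1), (3,3), with no cell reused.
Route from (2,2): up to (1,2), left to (1,1), 2× down (reaching (3,1)), 2× right (reaching (3,3)), up to (2,3) — 7 moves in all.
Check: order respected (1 at step 2, 2 at step 6); 7 moves as required.

(2,2), (1,2), (1,1), (2,1), (3,1), (3,2), (3,3), (2,3)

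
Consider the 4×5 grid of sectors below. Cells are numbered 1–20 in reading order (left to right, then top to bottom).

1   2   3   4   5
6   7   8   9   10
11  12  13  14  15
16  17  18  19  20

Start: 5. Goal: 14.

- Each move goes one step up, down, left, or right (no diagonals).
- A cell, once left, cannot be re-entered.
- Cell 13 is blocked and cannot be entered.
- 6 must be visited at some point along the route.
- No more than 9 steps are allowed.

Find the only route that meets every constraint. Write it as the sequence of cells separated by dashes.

5 - 4 - 3 - 2 - 1 - 6 - 7 - 8 - 9 - 14

Any route must reach 6 and still end at 14 within 9 moves, so the order of the required stops is forced.
Route from 5: left 4 to 1, down 1 to 6, right 3 to 9, down 1 to 14 — 9 moves in all.
Check: all required cells visited; 9 ≤ 9 moves.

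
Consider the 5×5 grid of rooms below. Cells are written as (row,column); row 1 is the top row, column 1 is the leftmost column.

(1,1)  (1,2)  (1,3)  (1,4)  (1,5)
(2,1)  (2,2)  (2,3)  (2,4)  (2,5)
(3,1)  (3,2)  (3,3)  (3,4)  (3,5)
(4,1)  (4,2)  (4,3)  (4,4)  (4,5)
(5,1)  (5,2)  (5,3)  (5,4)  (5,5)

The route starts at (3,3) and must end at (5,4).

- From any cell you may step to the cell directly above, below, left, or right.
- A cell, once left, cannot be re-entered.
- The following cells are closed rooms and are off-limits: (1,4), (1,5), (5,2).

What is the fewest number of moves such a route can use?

3

The Manhattan distance from (3,3) to (5,4) is |3−5| + |3−4| = 3, so at least 3 moves are needed.
A route of 3 moves achieves this: (3,3) → (4,3) → (5,3) → (5,4).
Since 3 matches the lower bound, it is optimal.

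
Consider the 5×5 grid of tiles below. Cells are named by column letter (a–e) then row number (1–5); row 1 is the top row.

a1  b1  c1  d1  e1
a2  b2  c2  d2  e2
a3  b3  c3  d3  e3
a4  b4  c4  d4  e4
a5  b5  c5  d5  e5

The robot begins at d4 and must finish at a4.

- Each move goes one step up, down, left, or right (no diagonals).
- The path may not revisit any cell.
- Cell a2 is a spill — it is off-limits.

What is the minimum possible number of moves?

3

The Manhattan distance from d4 to a4 is |4−4| + |4−1| = 3, so at least 3 moves are needed.
A route of 3 moves achieves this: d4 → c4 → b4 → a4.
Since 3 matches the lower bound, it is optimal.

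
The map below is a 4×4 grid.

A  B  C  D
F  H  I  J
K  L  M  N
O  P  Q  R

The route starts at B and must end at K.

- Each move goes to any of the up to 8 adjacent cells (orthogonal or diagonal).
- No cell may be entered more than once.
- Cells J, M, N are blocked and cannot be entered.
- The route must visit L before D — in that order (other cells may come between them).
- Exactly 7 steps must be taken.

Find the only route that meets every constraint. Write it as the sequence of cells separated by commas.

The waypoints must appear in the order L, D, with no cell reused.
Route from B: down-left to F, down-right to L, 2× up-right (reaching D), left to C, 2× down-left (reaching K) — 7 moves in all.
Check: order respected (L at step 2, D at step 4); 7 moves as required.

B, F, L, I, D, C, H, K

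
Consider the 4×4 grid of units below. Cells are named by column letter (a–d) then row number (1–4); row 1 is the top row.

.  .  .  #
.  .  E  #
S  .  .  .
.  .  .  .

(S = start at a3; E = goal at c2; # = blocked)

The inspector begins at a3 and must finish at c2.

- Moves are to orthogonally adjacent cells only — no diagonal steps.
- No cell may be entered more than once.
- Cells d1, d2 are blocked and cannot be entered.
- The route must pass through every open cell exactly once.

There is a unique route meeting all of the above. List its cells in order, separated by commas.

Need to visit all 14 open cells exactly once, starting at a3 and ending at c2.
Cell d4 has only two open neighbours (d3 and c4), so the path must pass straight through it: one of those is the cell it's entered from and the other is where it exits.
Route from a3: down 1 to a4, right 3 to d4, up 1 to d3, left 2 to b3, up 1 to b2, left 1 to a2, up 1 to a1, right 2 to c1, down 1 to c2 — 13 moves in all.
Check: all 14 open cells covered.

a3, a4, b4, c4, d4, d3, c3, b3, b2, a2, a1, b1, c1, c2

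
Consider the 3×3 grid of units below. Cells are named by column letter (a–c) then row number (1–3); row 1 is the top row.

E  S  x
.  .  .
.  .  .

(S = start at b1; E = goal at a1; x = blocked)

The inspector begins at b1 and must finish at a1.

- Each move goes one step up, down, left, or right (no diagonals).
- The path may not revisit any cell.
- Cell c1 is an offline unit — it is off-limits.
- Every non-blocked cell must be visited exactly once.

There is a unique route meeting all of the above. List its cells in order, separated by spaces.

Need to visit all 8 open cells exactly once, starting at b1 and ending at a1.
Cell c2 has only two open neighbours (c3 and b2), so the path must pass straight through it: one of those is the cell it's entered from and the other is where it exits.
Route from b1: down to b2, right to c2, down to c3, 2× left (reaching a3), 2× up (reaching a1) — 7 moves in all.
Check: all 8 open cells covered.

b1 b2 c2 c3 b3 a3 a2 a1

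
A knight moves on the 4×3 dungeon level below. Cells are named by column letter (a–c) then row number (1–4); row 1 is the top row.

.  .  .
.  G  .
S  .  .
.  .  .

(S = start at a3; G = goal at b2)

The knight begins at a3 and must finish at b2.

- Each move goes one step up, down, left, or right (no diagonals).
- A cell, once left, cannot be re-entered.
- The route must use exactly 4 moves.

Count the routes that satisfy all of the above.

3

Need simple routes of exactly 4 moves from a3 to b2 (Manhattan distance 2, so 1 moves are spent on a detour and 1 undoing it).
Enumerating: a3 a2 a1 b1 b2 | a3 a4 b4 b3 b2 | a3 b3 c3 c2 b2.
That gives 3 routes.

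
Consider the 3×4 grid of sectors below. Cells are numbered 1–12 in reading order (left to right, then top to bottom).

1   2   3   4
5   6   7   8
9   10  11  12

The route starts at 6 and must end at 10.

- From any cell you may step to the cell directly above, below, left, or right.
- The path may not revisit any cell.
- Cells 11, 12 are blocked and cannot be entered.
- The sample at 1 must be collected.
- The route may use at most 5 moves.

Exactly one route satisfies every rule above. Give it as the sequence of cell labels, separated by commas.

The 5-move cap with required stops at 1 leaves no slack for detours.
Route from 6: up 1 to 2, left 1 to 1, down 2 to 9, right 1 to 10 — 5 moves in all.
Check: all required cells visited; 5 ≤ 5 moves.

6, 2, 1, 5, 9, 10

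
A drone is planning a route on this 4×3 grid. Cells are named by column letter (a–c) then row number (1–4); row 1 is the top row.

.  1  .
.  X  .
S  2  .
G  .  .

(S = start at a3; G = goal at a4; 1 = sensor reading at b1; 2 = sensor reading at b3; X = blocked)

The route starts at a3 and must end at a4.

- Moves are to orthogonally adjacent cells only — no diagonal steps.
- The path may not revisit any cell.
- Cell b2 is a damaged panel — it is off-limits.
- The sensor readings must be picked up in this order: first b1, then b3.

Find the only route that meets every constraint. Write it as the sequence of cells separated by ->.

a3 -> a2 -> a1 -> b1 -> c1 -> c2 -> c3 -> b3 -> b4 -> a4

The waypoints must appear in the order b1, b3, with no cell reused.
Route from a3: 2× up (reaching a1), 2× right (reaching c1), 2× down (reaching c3), left to b3, down to b4, left to a4 — 9 moves in all.
Check: order respected (1 at step 3, 2 at step 7).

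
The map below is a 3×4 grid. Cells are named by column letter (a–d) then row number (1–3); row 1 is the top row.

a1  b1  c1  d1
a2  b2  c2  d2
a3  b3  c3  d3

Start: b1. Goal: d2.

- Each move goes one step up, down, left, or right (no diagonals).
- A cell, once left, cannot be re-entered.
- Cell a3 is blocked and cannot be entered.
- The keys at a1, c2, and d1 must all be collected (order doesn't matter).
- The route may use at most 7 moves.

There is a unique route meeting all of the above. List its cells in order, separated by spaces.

Any route must reach a1, c2, and d1 and still end at d2 within 7 moves, so the order of the required stops is forced.
Route from b1: left 1 to a1, down 1 to a2, right 2 to c2, up 1 to c1, right 1 to d1, down 1 to d2 — 7 moves in all.
Check: all required cells visited; 7 ≤ 7 moves.

b1 a1 a2 b2 c2 c1 d1 d2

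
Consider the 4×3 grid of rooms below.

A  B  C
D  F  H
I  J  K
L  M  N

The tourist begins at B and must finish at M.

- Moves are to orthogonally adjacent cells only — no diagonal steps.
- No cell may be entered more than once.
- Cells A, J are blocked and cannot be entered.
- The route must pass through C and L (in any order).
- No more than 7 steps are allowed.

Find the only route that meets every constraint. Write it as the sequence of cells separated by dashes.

The 7-move cap with required stops at C, L leaves no slack for detours.
Route from B: right 1 to C, down 1 to H, left 2 to D, down 2 to L, right 1 to M — 7 moves in all.
Check: all required cells visited; 7 ≤ 7 moves.

B - C - H - F - D - I - L - M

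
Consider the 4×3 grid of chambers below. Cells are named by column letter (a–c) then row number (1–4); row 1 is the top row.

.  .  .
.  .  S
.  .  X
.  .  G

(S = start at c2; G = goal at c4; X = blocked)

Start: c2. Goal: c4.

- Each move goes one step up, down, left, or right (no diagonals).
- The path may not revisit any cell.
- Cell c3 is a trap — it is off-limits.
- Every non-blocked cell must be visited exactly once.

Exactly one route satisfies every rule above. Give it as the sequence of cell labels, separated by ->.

c2 -> c1 -> b1 -> a1 -> a2 -> b2 -> b3 -> a3 -> a4 -> b4 -> c4

Need to visit all 11 open cells exactly once, starting at c2 and ending at c4.
Cell a4 has only two open neighbours (a3 and b4), so the path must pass straight through it: one of those is the cell it's entered from and the other is where it exits.
Route from c2: up to c1, 2× left (reaching a1), down to a2, right to b2, down to b3, left to a3, down to a4, 2× right (reaching c4) — 10 moves in all.
Check: all 11 open cells covered.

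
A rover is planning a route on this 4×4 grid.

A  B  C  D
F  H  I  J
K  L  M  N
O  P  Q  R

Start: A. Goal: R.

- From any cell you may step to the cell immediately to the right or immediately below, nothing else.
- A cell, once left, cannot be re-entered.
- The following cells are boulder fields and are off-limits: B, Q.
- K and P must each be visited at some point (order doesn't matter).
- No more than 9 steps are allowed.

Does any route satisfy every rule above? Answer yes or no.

no

Right/down moves force the required cells to be taken in the order K, P. Every right/down route from P to R runs into a blocked cell, so that leg cannot be completed.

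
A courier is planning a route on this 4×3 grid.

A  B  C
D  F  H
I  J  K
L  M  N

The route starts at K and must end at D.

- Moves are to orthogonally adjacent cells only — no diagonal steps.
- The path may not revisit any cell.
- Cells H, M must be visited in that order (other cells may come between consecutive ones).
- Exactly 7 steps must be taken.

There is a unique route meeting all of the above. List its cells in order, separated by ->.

K -> H -> F -> J -> M -> L -> I -> D

The waypoints must appear in the order H, M, with no cell reused.
Route from K: up to H, left to F, 2× down (reaching M), left to L, 2× up (reaching D) — 7 moves in all.
Check: order respected (H at step 1, M at step 4); 7 moves as required.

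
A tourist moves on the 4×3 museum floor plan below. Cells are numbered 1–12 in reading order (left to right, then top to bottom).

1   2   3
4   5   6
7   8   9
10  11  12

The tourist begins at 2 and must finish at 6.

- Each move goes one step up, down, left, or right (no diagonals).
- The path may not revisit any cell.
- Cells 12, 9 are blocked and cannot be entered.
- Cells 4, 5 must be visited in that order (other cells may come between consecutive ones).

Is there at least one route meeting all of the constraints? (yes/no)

One route that works: 2 → 1 → 4 → 5 → 6.

yes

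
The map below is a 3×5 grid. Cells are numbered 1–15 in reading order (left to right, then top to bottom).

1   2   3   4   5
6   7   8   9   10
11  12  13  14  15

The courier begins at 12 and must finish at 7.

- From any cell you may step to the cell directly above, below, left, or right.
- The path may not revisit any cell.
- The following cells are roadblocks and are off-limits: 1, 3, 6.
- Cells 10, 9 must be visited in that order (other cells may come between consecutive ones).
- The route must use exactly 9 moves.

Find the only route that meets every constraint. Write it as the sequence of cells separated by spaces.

The waypoints must appear in the order 10, 9, with no cell reused.
Route from 12: 3× right (reaching 15), 2× up (reaching 5), left to 4, down to 9, 2× left (reaching 7) — 9 moves in all.
Check: order respected (10 at step 4, 9 at step 7); 9 moves as required.

12 13 14 15 10 5 4 9 8 7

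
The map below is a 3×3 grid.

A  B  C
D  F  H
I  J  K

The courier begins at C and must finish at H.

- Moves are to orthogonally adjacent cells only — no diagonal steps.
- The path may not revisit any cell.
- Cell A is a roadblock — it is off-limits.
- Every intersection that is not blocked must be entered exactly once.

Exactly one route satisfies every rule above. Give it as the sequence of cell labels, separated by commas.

C, B, F, D, I, J, K, H

Need to visit all 8 open cells exactly once, starting at C and ending at H.
Cell K has only two open neighbours (H and J), so the path must pass straight through it: one of those is the cell it's entered from and the other is where it exits.
Route from C: left to B, down to F, left to D, down to I, 2× right (reaching K), up to H — 7 moves in all.
Check: all 8 open cells covered.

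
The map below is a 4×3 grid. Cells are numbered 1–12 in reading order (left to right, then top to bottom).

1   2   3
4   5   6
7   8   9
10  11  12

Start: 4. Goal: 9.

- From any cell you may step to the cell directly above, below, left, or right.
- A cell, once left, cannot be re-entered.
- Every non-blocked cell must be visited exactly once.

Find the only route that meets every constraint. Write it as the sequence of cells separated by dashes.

Need to visit all 12 open cells exactly once, starting at 4 and ending at 9.
Route from 4: up 1 to 1, right 2 to 3, down 1 to 6, left 1 to 5, down 1 to 8, left 1 to 7, down 1 to 10, right 2 to 12, up 1 to 9 — 11 moves in all.
Check: all 12 open cells covered.

4 - 1 - 2 - 3 - 6 - 5 - 8 - 7 - 10 - 11 - 12 - 9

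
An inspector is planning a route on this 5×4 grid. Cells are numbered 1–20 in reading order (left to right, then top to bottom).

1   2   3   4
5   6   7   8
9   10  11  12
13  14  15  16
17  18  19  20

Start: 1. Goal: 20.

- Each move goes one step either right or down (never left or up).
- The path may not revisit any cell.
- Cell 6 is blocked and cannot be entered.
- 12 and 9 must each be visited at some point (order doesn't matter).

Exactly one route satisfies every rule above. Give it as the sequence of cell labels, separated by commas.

Moves only go right or down, so the column and row indices never decrease.
Route from 1: down 2 to 9, right 3 to 12, down 2 to 20 — 7 moves in all.
Check: all required cells visited.

1, 5, 9, 10, 11, 12, 16, 20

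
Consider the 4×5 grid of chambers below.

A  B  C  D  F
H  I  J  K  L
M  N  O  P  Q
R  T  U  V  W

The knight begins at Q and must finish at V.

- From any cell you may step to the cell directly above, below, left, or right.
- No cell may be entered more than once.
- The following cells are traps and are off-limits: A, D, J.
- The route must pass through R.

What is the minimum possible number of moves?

Any route passes through R somewhere between Q and V. Summing Manhattan distances along the two legs (Q → R → V) gives a lower bound of 5 + 3 = 8 moves.
A route of 8 moves achieves this: Q → P → O → N → M → R → T → U → V.
Since 8 matches the lower bound, it is optimal.

8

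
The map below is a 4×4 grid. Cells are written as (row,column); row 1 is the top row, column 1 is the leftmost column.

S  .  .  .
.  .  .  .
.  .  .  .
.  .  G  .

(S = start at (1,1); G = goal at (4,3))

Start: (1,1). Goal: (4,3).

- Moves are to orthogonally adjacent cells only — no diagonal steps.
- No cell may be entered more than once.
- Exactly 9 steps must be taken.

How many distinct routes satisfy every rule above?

Need simple routes of exactly 9 moves from (1,1) to (4,3) (Manhattan distance 5, so 2 moves are spent on a detour and 2 undoing it).
Branch systematically from the start, pruning whenever the remaining move budget drops below the Manhattan distance to (4,3) or differs from it in parity. Grouping the completions by first move — via (2,1): 19; via (1,2): 19 — and summing: 19 + 19 = 38.
That gives 38 routes.

38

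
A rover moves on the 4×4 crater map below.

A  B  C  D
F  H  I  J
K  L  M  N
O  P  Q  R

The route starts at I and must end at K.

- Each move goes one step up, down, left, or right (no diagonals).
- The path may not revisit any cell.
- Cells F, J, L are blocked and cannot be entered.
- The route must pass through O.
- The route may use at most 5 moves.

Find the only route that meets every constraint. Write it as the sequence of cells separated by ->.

I -> M -> Q -> P -> O -> K

The 5-move cap with required stops at O leaves no slack for detours.
Route from I: down 2 to Q, left 2 to O, up 1 to K — 5 moves in all.
Check: all required cells visited; 5 ≤ 5 moves.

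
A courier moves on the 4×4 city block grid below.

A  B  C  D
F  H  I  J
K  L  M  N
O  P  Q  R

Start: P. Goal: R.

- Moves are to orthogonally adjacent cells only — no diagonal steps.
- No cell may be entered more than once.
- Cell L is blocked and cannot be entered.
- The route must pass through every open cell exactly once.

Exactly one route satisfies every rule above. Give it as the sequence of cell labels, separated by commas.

Need to visit all 15 open cells exactly once, starting at P and ending at R.
Cell A has only two open neighbours (F and B), so the path must pass straight through it: one of those is the cell it's entered from and the other is where it exits.
Route from P: left to O, 3× up (reaching A), right to B, down to H, right to I, up to C, right to D, 2× down (reaching N), left to M, down to Q, right to R — 14 moves in all.
Check: all 15 open cells covered.

P, O, K, F, A, B, H, I, C, D, J, N, M, Q, R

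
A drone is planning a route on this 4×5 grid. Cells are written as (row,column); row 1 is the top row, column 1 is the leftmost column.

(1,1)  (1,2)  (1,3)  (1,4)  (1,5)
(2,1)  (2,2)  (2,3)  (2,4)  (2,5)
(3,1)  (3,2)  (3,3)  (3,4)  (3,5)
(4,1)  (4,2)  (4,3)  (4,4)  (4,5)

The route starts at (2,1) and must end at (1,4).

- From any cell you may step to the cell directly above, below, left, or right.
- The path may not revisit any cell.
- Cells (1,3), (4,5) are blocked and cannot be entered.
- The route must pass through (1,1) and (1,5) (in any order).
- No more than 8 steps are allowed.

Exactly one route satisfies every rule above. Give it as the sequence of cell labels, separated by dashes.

The 8-move cap with required stops at (1,1), (1,5) leaves no slack for detours.
Route from (2,1): up 1 to (1,1), right 1 to (1,2), down 1 to (2,2), right 3 to (2,5), up 1 to (1,5), left 1 to (1,4) — 8 moves in all.
Check: all required cells visited; 8 ≤ 8 moves.

(2,1) - (1,1) - (1,2) - (2,2) - (2,3) - (2,4) - (2,5) - (1,5) - (1,4)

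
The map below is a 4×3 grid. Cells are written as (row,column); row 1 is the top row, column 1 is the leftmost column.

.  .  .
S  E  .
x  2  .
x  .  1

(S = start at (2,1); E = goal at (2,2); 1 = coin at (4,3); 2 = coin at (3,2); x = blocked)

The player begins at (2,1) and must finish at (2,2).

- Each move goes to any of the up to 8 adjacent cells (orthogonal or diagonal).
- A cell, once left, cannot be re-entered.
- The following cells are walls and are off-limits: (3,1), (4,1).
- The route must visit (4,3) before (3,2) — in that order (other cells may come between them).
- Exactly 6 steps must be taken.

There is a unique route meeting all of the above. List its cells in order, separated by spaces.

(2,1) (1,2) (2,3) (3,3) (4,3) (3,2) (2,2)

The waypoints must appear in the order (4,3), (3,2), with no cell reused.
Route from (2,1): up-right to (1,2), down-right to (2,3), 2× down (reaching (4,3)), up-left to (3,2), up to (2,2) — 6 moves in all.
Check: order respected (1 at step 4, 2 at step 5); 6 moves as required.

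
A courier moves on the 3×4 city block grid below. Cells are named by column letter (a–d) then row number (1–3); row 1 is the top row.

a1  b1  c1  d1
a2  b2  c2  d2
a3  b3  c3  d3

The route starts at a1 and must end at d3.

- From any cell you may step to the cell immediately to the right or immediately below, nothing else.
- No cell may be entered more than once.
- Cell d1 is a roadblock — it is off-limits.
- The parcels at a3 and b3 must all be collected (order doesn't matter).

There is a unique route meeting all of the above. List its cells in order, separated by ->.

Moves only go right or down, so the column and row indices never decrease.
Route from a1: down 2 to a3, right 3 to d3 — 5 moves in all.
Check: all required cells visited.

a1 -> a2 -> a3 -> b3 -> c3 -> d3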